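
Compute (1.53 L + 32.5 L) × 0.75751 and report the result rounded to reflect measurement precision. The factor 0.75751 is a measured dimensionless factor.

25.8 L

1.53 L + 32.5 L = 34.03 L; the sum is limited to 1 decimal place (3 s.f.).
Carrying full precision, 34.03 × 0.75751 = 25.7780653 L; 0.75751 has 5 s.f., so the result keeps min(3, 5) = 3 s.f.
Rounded to 3 significant figures: 25.8 L.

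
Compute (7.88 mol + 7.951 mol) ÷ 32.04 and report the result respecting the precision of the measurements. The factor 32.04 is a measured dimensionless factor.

7.88 mol + 7.951 mol = 15.831 mol; the sum is limited to 2 decimal places (4 s.f.).
Carrying full precision, 15.831 ÷ 32.04 = 0.494101123596… mol; 32.04 has 4 s.f., so the result keeps min(4, 4) = 4 s.f.
Rounded to 4 significant figures: 0.4941 mol.

0.4941 mol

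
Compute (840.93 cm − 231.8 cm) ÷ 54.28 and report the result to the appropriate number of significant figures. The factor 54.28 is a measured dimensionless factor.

840.93 cm − 231.8 cm = 609.13 cm; the difference is limited to 1 decimal place (4 s.f.).
Carrying full precision, 609.13 ÷ 54.28 = 11.2219970523… cm; 54.28 has 4 s.f., so the result keeps min(4, 4) = 4 s.f.
Rounded to 4 significant figures: 11.22 cm.

11.22 cm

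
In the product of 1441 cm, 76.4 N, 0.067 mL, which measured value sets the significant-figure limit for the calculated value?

1441 cm → 4 s.f.; 76.4 N → 3 s.f.; 0.067 mL → 2 s.f.
The fewest is 2 significant figures, from 0.067 mL.

0.067 mL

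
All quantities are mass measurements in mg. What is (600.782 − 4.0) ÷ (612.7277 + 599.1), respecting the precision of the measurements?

0.4925

600.782 − 4.0 = 596.782, limited to 1 d.p. → 4 s.f.; 612.7277 + 599.1 = 1211.8277, limited to 1 d.p. → 5 s.f.
Carrying full precision, 596.782 ÷ 1211.8277 = 0.492464399023…; keep min(4, 5) = 4 s.f.
Rounded to 4 significant figures: 0.4925.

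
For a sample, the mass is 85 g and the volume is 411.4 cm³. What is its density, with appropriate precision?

density = 85 g ÷ 411.4 cm³ = 0.206611570248… g/cm³.
85 has 2 significant figures; 411.4 has 4.
Division/multiplication keeps the fewest: 2 significant figures.
Rounded: 0.21 g/cm³.

0.21 g/cm³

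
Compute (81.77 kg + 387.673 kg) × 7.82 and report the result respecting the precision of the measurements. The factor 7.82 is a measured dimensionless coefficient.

81.77 kg + 387.673 kg = 469.443 kg; the sum is limited to 2 decimal places (5 s.f.).
Carrying full precision, 469.443 × 7.82 = 3671.04426 kg; 7.82 has 3 s.f., so the result keeps min(5, 3) = 3 s.f.
Rounded to 3 significant figures: 3.67 × 10^3 kg.

3.67 × 10^3 kg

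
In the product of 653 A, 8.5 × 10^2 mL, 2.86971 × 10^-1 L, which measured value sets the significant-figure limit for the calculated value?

8.5 × 10^2 mL

653 A → 3 s.f.; 8.5 × 10^2 mL → 2 s.f.; 2.86971 × 10^-1 L → 6 s.f.
The fewest is 2 significant figures, from 8.5 × 10^2 mL.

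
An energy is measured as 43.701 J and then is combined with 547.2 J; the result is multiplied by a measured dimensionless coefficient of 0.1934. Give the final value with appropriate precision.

114.3 J

43.701 J + 547.2 J = 590.901 J; the sum is limited to 1 decimal place (4 s.f.).
Carrying full precision, 590.901 × 0.1934 = 114.2802534 J; 0.1934 has 4 s.f., so the result keeps min(4, 4) = 4 s.f.
Rounded to 4 significant figures: 114.3 J.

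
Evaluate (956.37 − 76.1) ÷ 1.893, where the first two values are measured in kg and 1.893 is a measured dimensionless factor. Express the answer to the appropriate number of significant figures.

465.0 kg

956.37 kg − 76.1 kg = 880.27 kg; the difference is limited to 1 decimal place (4 s.f.).
Carrying full precision, 880.27 ÷ 1.893 = 465.01320655… kg; 1.893 has 4 s.f., so the result keeps min(4, 4) = 4 s.f.
Rounded to 4 significant figures: 465.0 kg.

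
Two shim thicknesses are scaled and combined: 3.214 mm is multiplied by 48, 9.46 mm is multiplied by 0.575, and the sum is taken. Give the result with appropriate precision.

1.6 × 10^2 mm

3.214 × 48 = 154.272 → 1.5 × 10^2 mm (2 s.f., last digit at the 10^1 place).
9.46 × 0.575 = 5.4395 → 5.44 mm (3 s.f., last digit at the 10^-2 place).
Sum: 159.7115 mm; keep the coarser place, 10^1.
Result: 1.6 × 10^2 mm.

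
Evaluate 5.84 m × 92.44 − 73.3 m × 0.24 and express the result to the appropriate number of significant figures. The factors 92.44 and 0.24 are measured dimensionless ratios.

522 m

5.84 × 92.44 = 539.8496 → 5.40 × 10² m (3 s.f., last digit at the 10^0 place).
73.3 × 0.24 = 17.592 → 18 m (2 s.f., last digit at the 10^0 place).
Difference: 522.2576 m; keep the coarser place, 10^0.
Result: 522 m.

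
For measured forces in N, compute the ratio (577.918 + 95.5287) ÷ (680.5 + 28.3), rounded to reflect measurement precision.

577.918 + 95.5287 = 673.4467, limited to 3 d.p. → 6 s.f.; 680.5 + 28.3 = 708.8, limited to 1 d.p. → 4 s.f.
Carrying full precision, 673.4467 ÷ 708.8 = 0.950122319413…; keep min(6, 4) = 4 s.f.
Rounded to 4 significant figures: 0.9501.

0.9501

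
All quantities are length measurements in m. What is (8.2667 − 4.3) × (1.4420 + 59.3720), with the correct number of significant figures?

2.4 × 10² m²

8.2667 − 4.3 = 3.9667, limited to 1 d.p. → 2 s.f.; 1.4420 + 59.3720 = 60.8140, limited to 4 d.p. → 6 s.f.
Carrying full precision, 3.9667 × 60.8140 = 241.2308938; keep min(2, 6) = 2 s.f.
Rounded to 2 significant figures: 2.4 × 10² m².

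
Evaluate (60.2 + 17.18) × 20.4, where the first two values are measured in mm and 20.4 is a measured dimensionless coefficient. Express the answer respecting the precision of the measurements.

60.2 mm + 17.18 mm = 77.38 mm; the sum is limited to 1 decimal place (3 s.f.).
Carrying full precision, 77.38 × 20.4 = 1578.552 mm; 20.4 has 3 s.f., so the result keeps min(3, 3) = 3 s.f.
Rounded to 3 significant figures: 1.58 × 10^3 mm.

1.58 × 10^3 mm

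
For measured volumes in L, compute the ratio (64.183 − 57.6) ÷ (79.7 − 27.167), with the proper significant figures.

0.13

64.183 − 57.6 = 6.583, limited to 1 d.p. → 2 s.f.; 79.7 − 27.167 = 52.533, limited to 1 d.p. → 3 s.f.
Carrying full precision, 6.583 ÷ 52.533 = 0.125311708831…; keep min(2, 3) = 2 s.f.
Rounded to 2 significant figures: 0.13.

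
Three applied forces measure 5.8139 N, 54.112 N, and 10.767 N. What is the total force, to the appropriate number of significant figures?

70.693 N

5.8139 N + 54.112 N + 10.767 N = 70.6929 N.
Addition/subtraction keeps the fewest decimal places: 5.8139 → 4 decimal places, 54.112 → 3 decimal places, 10.767 → 3 decimal places; limit is 3.
Rounded to 3 decimal places: 70.693 N.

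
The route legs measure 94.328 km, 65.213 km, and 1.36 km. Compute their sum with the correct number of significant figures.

94.328 km + 65.213 km + 1.36 km = 160.901 km.
Addition/subtraction keeps the fewest decimal places: 94.328 → 3 decimal places, 65.213 → 3 decimal places, 1.36 → 2 decimal places; limit is 2.
Rounded to 2 decimal places: 160.90 km.

160.90 km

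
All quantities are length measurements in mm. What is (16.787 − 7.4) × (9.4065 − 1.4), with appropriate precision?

16.787 − 7.4 = 9.387, limited to 1 d.p. → 2 s.f.; 9.4065 − 1.4 = 8.0065, limited to 1 d.p. → 2 s.f.
Carrying full precision, 9.387 × 8.0065 = 75.1570155; keep min(2, 2) = 2 s.f.
Rounded to 2 significant figures: 75 mm².

75 mm²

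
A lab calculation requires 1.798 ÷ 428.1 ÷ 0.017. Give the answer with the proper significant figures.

1.798 ÷ 428.1 ÷ 0.017 = 0.247056075408…
Multiplication/division keeps the fewest significant figures: 1.798 → 4 s.f., 428.1 → 4 s.f., 0.017 → 2 s.f.; limit is 2.
Rounded to 2 significant figures: 0.25.

0.25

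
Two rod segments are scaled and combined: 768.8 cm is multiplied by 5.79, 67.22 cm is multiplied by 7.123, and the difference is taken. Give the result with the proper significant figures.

3.97 × 10³ cm

768.8 × 5.79 = 4451.352 → 4.45 × 10³ cm (3 s.f., last digit at the 10^1 place).
67.22 × 7.123 = 478.80806 → 478.8 cm (4 s.f., last digit at the 10^-1 place).
Difference: 3972.54394 cm; keep the coarser place, 10^1.
Result: 3.97 × 10³ cm.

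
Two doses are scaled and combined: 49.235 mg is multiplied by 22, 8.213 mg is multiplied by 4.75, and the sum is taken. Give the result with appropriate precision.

1.1 × 10³ mg

49.235 × 22 = 1083.17 → 1.1 × 10³ mg (2 s.f., last digit at the 10^2 place).
8.213 × 4.75 = 39.01175 → 39.0 mg (3 s.f., last digit at the 10^-1 place).
Sum: 1122.18175 mg; keep the coarser place, 10^2.
Result: 1.1 × 10³ mg.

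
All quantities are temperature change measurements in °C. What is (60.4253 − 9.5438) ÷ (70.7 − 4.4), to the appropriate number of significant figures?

0.767

60.4253 − 9.5438 = 50.8815, limited to 4 d.p. → 6 s.f.; 70.7 − 4.4 = 66.3, limited to 1 d.p. → 3 s.f.
Carrying full precision, 50.8815 ÷ 66.3 = 0.767443438914…; keep min(6, 3) = 3 s.f.
Rounded to 3 significant figures: 0.767.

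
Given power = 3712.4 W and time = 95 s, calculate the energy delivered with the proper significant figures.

energy delivered = 3712.4 W × 95 s = 352678 J.
3712.4 has 5 significant figures; 95 has 2.
Division/multiplication keeps the fewest: 2 significant figures.
Rounded: 3.5 × 10^5 J.

3.5 × 10^5 J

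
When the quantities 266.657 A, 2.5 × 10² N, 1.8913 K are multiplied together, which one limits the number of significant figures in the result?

2.5 × 10² N

266.657 A → 6 s.f.; 2.5 × 10² N → 2 s.f.; 1.8913 K → 5 s.f.
The fewest is 2 significant figures, from 2.5 × 10² N.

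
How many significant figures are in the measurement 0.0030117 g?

5

0.0030117: leading zeros are not significant; zeros between nonzero digits are significant.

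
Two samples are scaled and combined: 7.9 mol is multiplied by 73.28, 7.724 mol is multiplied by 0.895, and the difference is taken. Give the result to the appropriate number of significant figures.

5.7 × 10² mol

7.9 × 73.28 = 578.912 → 5.8 × 10² mol (2 s.f., last digit at the 10^1 place).
7.724 × 0.895 = 6.91298 → 6.91 mol (3 s.f., last digit at the 10^-2 place).
Difference: 571.99902 mol; keep the coarser place, 10^1.
Result: 5.7 × 10² mol.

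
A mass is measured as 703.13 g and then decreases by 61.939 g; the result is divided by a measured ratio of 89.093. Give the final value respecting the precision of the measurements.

703.13 g − 61.939 g = 641.191 g; the difference is limited to 2 decimal places (5 s.f.).
Carrying full precision, 641.191 ÷ 89.093 = 7.19687293053… g; 89.093 has 5 s.f., so the result keeps min(5, 5) = 5 s.f.
Rounded to 5 significant figures: 7.1969 g.

7.1969 g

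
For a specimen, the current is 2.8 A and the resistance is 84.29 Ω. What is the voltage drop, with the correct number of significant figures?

voltage drop = 2.8 A × 84.29 Ω = 236.012 V.
2.8 has 2 significant figures; 84.29 has 4.
Division/multiplication keeps the fewest: 2 significant figures.
Rounded: 2.4 × 10² V.

2.4 × 10² V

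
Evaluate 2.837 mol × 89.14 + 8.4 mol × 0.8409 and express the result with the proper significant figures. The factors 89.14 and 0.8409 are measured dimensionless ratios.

260.0 mol

2.837 × 89.14 = 252.89018 → 2.529 × 10^2 mol (4 s.f., last digit at the 10^-1 place).
8.4 × 0.8409 = 7.06356 → 7.1 mol (2 s.f., last digit at the 10^-1 place).
Sum: 259.95374 mol; keep the coarser place, 10^-1.
Result: 260.0 mol.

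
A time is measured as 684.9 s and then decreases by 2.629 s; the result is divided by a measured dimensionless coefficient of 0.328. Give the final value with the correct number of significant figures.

2.08 × 10³ s

684.9 s − 2.629 s = 682.271 s; the difference is limited to 1 decimal place (4 s.f.).
Carrying full precision, 682.271 ÷ 0.328 = 2080.0945122… s; 0.328 has 3 s.f., so the result keeps min(4, 3) = 3 s.f.
Rounded to 3 significant figures: 2.08 × 10³ s.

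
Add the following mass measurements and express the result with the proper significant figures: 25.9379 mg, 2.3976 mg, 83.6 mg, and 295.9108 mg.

407.8 mg

25.9379 mg + 2.3976 mg + 83.6 mg + 295.9108 mg = 407.8463 mg.
Addition/subtraction keeps the fewest decimal places: 25.9379 → 4 decimal places, 2.3976 → 4 decimal places, 83.6 → 1 decimal place, 295.9108 → 4 decimal places; limit is 1.
Rounded to 1 decimal place: 407.8 mg.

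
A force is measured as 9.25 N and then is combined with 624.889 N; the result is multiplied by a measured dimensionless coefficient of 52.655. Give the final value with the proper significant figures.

9.25 N + 624.889 N = 634.139 N; the sum is limited to 2 decimal places (5 s.f.).
Carrying full precision, 634.139 × 52.655 = 33390.589045 N; 52.655 has 5 s.f., so the result keeps min(5, 5) = 5 s.f.
Rounded to 5 significant figures: 3.3391 × 10⁴ N.

3.3391 × 10⁴ N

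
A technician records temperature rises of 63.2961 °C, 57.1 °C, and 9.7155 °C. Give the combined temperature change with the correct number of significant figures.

130.1 °C

63.2961 °C + 57.1 °C + 9.7155 °C = 130.1116 °C.
Addition/subtraction keeps the fewest decimal places: 63.2961 → 4 decimal places, 57.1 → 1 decimal place, 9.7155 → 4 decimal places; limit is 1.
Rounded to 1 decimal place: 130.1 °C.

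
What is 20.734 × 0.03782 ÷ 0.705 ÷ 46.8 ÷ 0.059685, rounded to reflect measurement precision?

20.734 × 0.03782 ÷ 0.705 ÷ 46.8 ÷ 0.059685 = 0.398202929243…
Multiplication/division keeps the fewest significant figures: 20.734 → 5 s.f., 0.03782 → 4 s.f., 0.705 → 3 s.f., 46.8 → 3 s.f., 0.059685 → 5 s.f.; limit is 3.
Rounded to 3 significant figures: 0.398.

0.398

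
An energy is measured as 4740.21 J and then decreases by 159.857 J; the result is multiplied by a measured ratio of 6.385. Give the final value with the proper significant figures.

2.925 × 10⁴ J

4740.21 J − 159.857 J = 4580.353 J; the difference is limited to 2 decimal places (6 s.f.).
Carrying full precision, 4580.353 × 6.385 = 29245.553905 J; 6.385 has 4 s.f., so the result keeps min(6, 4) = 4 s.f.
Rounded to 4 significant figures: 2.925 × 10⁴ J.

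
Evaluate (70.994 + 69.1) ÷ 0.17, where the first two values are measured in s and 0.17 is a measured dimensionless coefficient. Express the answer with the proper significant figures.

70.994 s + 69.1 s = 140.094 s; the sum is limited to 1 decimal place (4 s.f.).
Carrying full precision, 140.094 ÷ 0.17 = 824.082352941… s; 0.17 has 2 s.f., so the result keeps min(4, 2) = 2 s.f.
Rounded to 2 significant figures: 8.2 × 10² s.

8.2 × 10² s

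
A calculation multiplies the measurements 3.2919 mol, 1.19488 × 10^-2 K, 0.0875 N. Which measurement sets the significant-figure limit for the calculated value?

3.2919 mol → 5 s.f.; 1.19488 × 10^-2 K → 6 s.f.; 0.0875 N → 3 s.f.
The fewest is 3 significant figures, from 0.0875 N.

0.0875 N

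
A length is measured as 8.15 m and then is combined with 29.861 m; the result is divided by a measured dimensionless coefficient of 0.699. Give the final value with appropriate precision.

54.4 m

8.15 m + 29.861 m = 38.011 m; the sum is limited to 2 decimal places (4 s.f.).
Carrying full precision, 38.011 ÷ 0.699 = 54.3791130186… m; 0.699 has 3 s.f., so the result keeps min(4, 3) = 3 s.f.
Rounded to 3 significant figures: 54.4 m.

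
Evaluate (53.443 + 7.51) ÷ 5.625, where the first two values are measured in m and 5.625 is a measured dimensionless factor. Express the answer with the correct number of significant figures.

53.443 m + 7.51 m = 60.953 m; the sum is limited to 2 decimal places (4 s.f.).
Carrying full precision, 60.953 ÷ 5.625 = 10.8360888889… m; 5.625 has 4 s.f., so the result keeps min(4, 4) = 4 s.f.
Rounded to 4 significant figures: 10.84 m.

10.84 m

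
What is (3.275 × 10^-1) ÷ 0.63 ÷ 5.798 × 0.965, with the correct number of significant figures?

(3.275 × 10^-1) ÷ 0.63 ÷ 5.798 × 0.965 = 0.0865206666776…
Multiplication/division keeps the fewest significant figures: 3.275 × 10^-1 → 4 s.f., 0.63 → 2 s.f., 5.798 → 4 s.f., 0.965 → 3 s.f.; limit is 2.
Rounded to 2 significant figures: 0.087.

0.087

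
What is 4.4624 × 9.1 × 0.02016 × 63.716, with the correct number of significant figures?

52

4.4624 × 9.1 × 0.02016 × 63.716 = 52.1613617302…
Multiplication/division keeps the fewest significant figures: 4.4624 → 5 s.f., 9.1 → 2 s.f., 0.02016 → 4 s.f., 63.716 → 5 s.f.; limit is 2.
Rounded to 2 significant figures: 52.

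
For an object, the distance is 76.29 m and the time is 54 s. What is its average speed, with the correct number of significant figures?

average speed = 76.29 m ÷ 54 s = 1.41277777778… m/s.
76.29 has 4 significant figures; 54 has 2.
Division/multiplication keeps the fewest: 2 significant figures.
Rounded: 1.4 m/s.

1.4 m/s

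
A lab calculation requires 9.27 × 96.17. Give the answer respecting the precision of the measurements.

9.27 × 96.17 = 891.4959
Multiplication/division keeps the fewest significant figures: 9.27 → 3 s.f., 96.17 → 4 s.f.; limit is 3.
Rounded to 3 significant figures: 891.

891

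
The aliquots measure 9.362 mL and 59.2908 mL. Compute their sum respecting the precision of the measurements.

68.653 mL

9.362 mL + 59.2908 mL = 68.6528 mL.
Addition/subtraction keeps the fewest decimal places: 9.362 → 3 decimal places, 59.2908 → 4 decimal places; limit is 3.
Rounded to 3 decimal places: 68.653 mL.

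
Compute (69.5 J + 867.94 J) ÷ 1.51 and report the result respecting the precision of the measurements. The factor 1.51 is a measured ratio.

69.5 J + 867.94 J = 937.44 J; the sum is limited to 1 decimal place (4 s.f.).
Carrying full precision, 937.44 ÷ 1.51 = 620.821192053… J; 1.51 has 3 s.f., so the result keeps min(4, 3) = 3 s.f.
Rounded to 3 significant figures: 6.21 × 10² J.

6.21 × 10² J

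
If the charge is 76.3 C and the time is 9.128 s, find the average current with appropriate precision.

8.36 A

average current = 76.3 C ÷ 9.128 s = 8.35889570552… A.
76.3 has 3 significant figures; 9.128 has 4.
Division/multiplication keeps the fewest: 3 significant figures.
Rounded: 8.36 A.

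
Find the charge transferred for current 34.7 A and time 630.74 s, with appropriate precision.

2.19 × 10^4 C

charge transferred = 34.7 A × 630.74 s = 21886.678 C.
34.7 has 3 significant figures; 630.74 has 5.
Division/multiplication keeps the fewest: 3 significant figures.
Rounded: 2.19 × 10^4 C.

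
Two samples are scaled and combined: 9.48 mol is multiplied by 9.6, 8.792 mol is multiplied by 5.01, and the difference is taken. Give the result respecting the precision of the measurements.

47 mol

9.48 × 9.6 = 91.008 → 91 mol (2 s.f., last digit at the 10^0 place).
8.792 × 5.01 = 44.04792 → 44.0 mol (3 s.f., last digit at the 10^-1 place).
Difference: 46.96008 mol; keep the coarser place, 10^0.
Result: 47 mol.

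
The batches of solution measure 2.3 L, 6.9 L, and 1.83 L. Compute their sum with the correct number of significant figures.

11.0 L

2.3 L + 6.9 L + 1.83 L = 11.03 L.
Addition/subtraction keeps the fewest decimal places: 2.3 → 1 decimal place, 6.9 → 1 decimal place, 1.83 → 2 decimal places; limit is 1.
Rounded to 1 decimal place: 11.0 L.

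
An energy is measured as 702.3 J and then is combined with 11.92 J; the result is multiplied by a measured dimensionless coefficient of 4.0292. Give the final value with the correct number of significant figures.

2878 J

702.3 J + 11.92 J = 714.22 J; the sum is limited to 1 decimal place (4 s.f.).
Carrying full precision, 714.22 × 4.0292 = 2877.735224 J; 4.0292 has 5 s.f., so the result keeps min(4, 5) = 4 s.f.
Rounded to 4 significant figures: 2878 J.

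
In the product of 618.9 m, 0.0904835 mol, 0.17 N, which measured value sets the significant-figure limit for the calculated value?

618.9 m → 4 s.f.; 0.0904835 mol → 6 s.f.; 0.17 N → 2 s.f.
The fewest is 2 significant figures, from 0.17 N.

0.17 N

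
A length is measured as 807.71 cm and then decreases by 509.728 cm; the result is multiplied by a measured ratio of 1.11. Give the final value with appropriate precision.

331 cm

807.71 cm − 509.728 cm = 297.982 cm; the difference is limited to 2 decimal places (5 s.f.).
Carrying full precision, 297.982 × 1.11 = 330.76002 cm; 1.11 has 3 s.f., so the result keeps min(5, 3) = 3 s.f.
Rounded to 3 significant figures: 331 cm.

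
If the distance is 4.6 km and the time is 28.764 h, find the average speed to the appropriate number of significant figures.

average speed = 4.6 km ÷ 28.764 h = 0.159922124878… km/h.
4.6 has 2 significant figures; 28.764 has 5.
Division/multiplication keeps the fewest: 2 significant figures.
Rounded: 0.16 km/h.

0.16 km/h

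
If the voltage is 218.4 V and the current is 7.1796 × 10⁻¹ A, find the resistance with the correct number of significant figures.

304.2 Ω

resistance = 218.4 V ÷ 7.1796 × 10⁻¹ A = 304.195219789… Ω.
218.4 has 4 significant figures; 7.1796 × 10⁻¹ has 5.
Division/multiplication keeps the fewest: 4 significant figures.
Rounded: 304.2 Ω.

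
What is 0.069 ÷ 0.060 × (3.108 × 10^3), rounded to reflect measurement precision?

3.6 × 10^3

0.069 ÷ 0.060 × (3.108 × 10^3) = 3574.2
Multiplication/division keeps the fewest significant figures: 0.069 → 2 s.f., 0.060 → 2 s.f., 3.108 × 10^3 → 4 s.f.; limit is 2.
Rounded to 2 significant figures: 3.6 × 10^3.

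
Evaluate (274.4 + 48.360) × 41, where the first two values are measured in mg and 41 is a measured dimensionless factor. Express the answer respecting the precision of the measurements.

1.3 × 10^4 mg

274.4 mg + 48.360 mg = 322.760 mg; the sum is limited to 1 decimal place (4 s.f.).
Carrying full precision, 322.760 × 41 = 13233.16 mg; 41 has 2 s.f., so the result keeps min(4, 2) = 2 s.f.
Rounded to 2 significant figures: 1.3 × 10^4 mg.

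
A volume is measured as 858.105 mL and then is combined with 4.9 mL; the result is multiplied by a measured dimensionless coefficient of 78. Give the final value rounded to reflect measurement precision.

858.105 mL + 4.9 mL = 863.005 mL; the sum is limited to 1 decimal place (4 s.f.).
Carrying full precision, 863.005 × 78 = 67314.39 mL; 78 has 2 s.f., so the result keeps min(4, 2) = 2 s.f.
Rounded to 2 significant figures: 6.7 × 10⁴ mL.

6.7 × 10⁴ mL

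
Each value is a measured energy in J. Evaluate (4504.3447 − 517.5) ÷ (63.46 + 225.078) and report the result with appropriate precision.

13.817

4504.3447 − 517.5 = 3986.8447, limited to 1 d.p. → 5 s.f.; 63.46 + 225.078 = 288.538, limited to 2 d.p. → 5 s.f.
Carrying full precision, 3986.8447 ÷ 288.538 = 13.8173990947…; keep min(5, 5) = 5 s.f.
Rounded to 5 significant figures: 13.817.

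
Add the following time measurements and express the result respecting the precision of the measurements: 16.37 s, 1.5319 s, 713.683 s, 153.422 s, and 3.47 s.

888.48 s

16.37 s + 1.5319 s + 713.683 s + 153.422 s + 3.47 s = 888.4769 s.
Addition/subtraction keeps the fewest decimal places: 16.37 → 2 decimal places, 1.5319 → 4 decimal places, 713.683 → 3 decimal places, 153.422 → 3 decimal places, 3.47 → 2 decimal places; limit is 2.
Rounded to 2 decimal places: 888.48 s.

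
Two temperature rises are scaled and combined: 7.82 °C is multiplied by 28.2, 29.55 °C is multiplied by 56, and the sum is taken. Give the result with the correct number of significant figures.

1.9 × 10³ °C

7.82 × 28.2 = 220.524 → 2.21 × 10² °C (3 s.f., last digit at the 10^0 place).
29.55 × 56 = 1654.8 → 1.7 × 10³ °C (2 s.f., last digit at the 10^2 place).
Sum: 1875.324 °C; keep the coarser place, 10^2.
Result: 1.9 × 10³ °C.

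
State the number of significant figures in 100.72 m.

5

100.72: zeros between nonzero digits are significant.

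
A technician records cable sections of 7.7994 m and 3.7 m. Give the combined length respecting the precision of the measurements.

11.5 m

7.7994 m + 3.7 m = 11.4994 m.
Addition/subtraction keeps the fewest decimal places: 7.7994 → 4 decimal places, 3.7 → 1 decimal place; limit is 1.
Rounded to 1 decimal place: 11.5 m.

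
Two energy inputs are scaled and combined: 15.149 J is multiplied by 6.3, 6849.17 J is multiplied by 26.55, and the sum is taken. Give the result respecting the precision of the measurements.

1.819 × 10^5 J

15.149 × 6.3 = 95.4387 → 95 J (2 s.f., last digit at the 10^0 place).
6849.17 × 26.55 = 181845.4635 → 1.818 × 10^5 J (4 s.f., last digit at the 10^2 place).
Sum: 181940.9022 J; keep the coarser place, 10^2.
Result: 1.819 × 10^5 J.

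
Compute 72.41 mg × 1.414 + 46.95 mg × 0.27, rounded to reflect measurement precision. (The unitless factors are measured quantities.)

72.41 × 1.414 = 102.38774 → 102.4 mg (4 s.f., last digit at the 10^-1 place).
46.95 × 0.27 = 12.6765 → 13 mg (2 s.f., last digit at the 10^0 place).
Sum: 115.06424 mg; keep the coarser place, 10^0.
Result: 115 mg.

115 mg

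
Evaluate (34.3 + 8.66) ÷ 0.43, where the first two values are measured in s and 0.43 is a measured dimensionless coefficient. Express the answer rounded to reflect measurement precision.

34.3 s + 8.66 s = 42.96 s; the sum is limited to 1 decimal place (3 s.f.).
Carrying full precision, 42.96 ÷ 0.43 = 99.9069767442… s; 0.43 has 2 s.f., so the result keeps min(3, 2) = 2 s.f.
Rounded to 2 significant figures: 1.0 × 10^2 s.

1.0 × 10^2 s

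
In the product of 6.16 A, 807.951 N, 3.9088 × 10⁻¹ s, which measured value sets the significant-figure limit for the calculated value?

6.16 A

6.16 A → 3 s.f.; 807.951 N → 6 s.f.; 3.9088 × 10⁻¹ s → 5 s.f.
The fewest is 3 significant figures, from 6.16 A.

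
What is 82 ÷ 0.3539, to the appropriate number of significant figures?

2.3 × 10^2

82 ÷ 0.3539 = 231.70387115…
Multiplication/division keeps the fewest significant figures: 82 → 2 s.f., 0.3539 → 4 s.f.; limit is 2.
Rounded to 2 significant figures: 2.3 × 10^2.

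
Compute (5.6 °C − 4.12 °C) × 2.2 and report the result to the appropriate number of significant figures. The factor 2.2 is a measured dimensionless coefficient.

3.3 °C

5.6 °C − 4.12 °C = 1.48 °C; the difference is limited to 1 decimal place (2 s.f.).
Carrying full precision, 1.48 × 2.2 = 3.256 °C; 2.2 has 2 s.f., so the result keeps min(2, 2) = 2 s.f.
Rounded to 2 significant figures: 3.3 °C.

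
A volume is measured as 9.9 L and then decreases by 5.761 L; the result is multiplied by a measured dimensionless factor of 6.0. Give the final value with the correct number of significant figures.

9.9 L − 5.761 L = 4.139 L; the difference is limited to 1 decimal place (2 s.f.).
Carrying full precision, 4.139 × 6.0 = 24.834 L; 6.0 has 2 s.f., so the result keeps min(2, 2) = 2 s.f.
Rounded to 2 significant figures: 25 L.

25 L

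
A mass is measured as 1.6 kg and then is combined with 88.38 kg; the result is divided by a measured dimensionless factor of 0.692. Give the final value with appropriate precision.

1.6 kg + 88.38 kg = 89.98 kg; the sum is limited to 1 decimal place (3 s.f.).
Carrying full precision, 89.98 ÷ 0.692 = 130.028901734… kg; 0.692 has 3 s.f., so the result keeps min(3, 3) = 3 s.f.
Rounded to 3 significant figures: 1.30 × 10² kg.

1.30 × 10² kg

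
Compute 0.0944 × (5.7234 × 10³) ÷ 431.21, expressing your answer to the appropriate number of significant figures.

0.0944 × (5.7234 × 10³) ÷ 431.21 = 1.25296018181…
Multiplication/division keeps the fewest significant figures: 0.0944 → 3 s.f., 5.7234 × 10³ → 5 s.f., 431.21 → 5 s.f.; limit is 3.
Rounded to 3 significant figures: 1.25.

1.25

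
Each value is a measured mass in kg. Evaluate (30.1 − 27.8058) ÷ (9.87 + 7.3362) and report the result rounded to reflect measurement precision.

0.13

30.1 − 27.8058 = 2.2942, limited to 1 d.p. → 2 s.f.; 9.87 + 7.3362 = 17.2062, limited to 2 d.p. → 4 s.f.
Carrying full precision, 2.2942 ÷ 17.2062 = 0.133335658077…; keep min(2, 4) = 2 s.f.
Rounded to 2 significant figures: 0.13.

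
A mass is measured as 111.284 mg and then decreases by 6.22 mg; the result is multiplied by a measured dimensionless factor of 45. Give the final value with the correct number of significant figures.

111.284 mg − 6.22 mg = 105.064 mg; the difference is limited to 2 decimal places (5 s.f.).
Carrying full precision, 105.064 × 45 = 4727.88 mg; 45 has 2 s.f., so the result keeps min(5, 2) = 2 s.f.
Rounded to 2 significant figures: 4.7 × 10³ mg.

4.7 × 10³ mg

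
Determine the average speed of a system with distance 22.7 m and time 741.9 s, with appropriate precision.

average speed = 22.7 m ÷ 741.9 s = 0.0305971155142… m/s.
22.7 has 3 significant figures; 741.9 has 4.
Division/multiplication keeps the fewest: 3 significant figures.
Rounded: 0.0306 m/s.

0.0306 m/s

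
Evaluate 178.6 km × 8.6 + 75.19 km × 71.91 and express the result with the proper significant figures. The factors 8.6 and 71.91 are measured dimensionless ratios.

178.6 × 8.6 = 1535.96 → 1.5 × 10^3 km (2 s.f., last digit at the 10^2 place).
75.19 × 71.91 = 5406.9129 → 5407 km (4 s.f., last digit at the 10^0 place).
Sum: 6942.8729 km; keep the coarser place, 10^2.
Result: 6.9 × 10^3 km.

6.9 × 10^3 km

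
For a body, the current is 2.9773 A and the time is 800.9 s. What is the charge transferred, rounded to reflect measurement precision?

2385 C

charge transferred = 2.9773 A × 800.9 s = 2384.51957 C.
2.9773 has 5 significant figures; 800.9 has 4.
Division/multiplication keeps the fewest: 4 significant figures.
Rounded: 2385 C.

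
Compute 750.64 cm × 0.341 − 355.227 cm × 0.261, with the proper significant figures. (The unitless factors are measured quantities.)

750.64 × 0.341 = 255.96824 → 256 cm (3 s.f., last digit at the 10^0 place).
355.227 × 0.261 = 92.714247 → 92.7 cm (3 s.f., last digit at the 10^-1 place).
Difference: 163.253993 cm; keep the coarser place, 10^0.
Result: 163 cm.

163 cm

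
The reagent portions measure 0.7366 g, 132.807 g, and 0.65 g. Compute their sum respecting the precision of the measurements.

0.7366 g + 132.807 g + 0.65 g = 134.1936 g.
Addition/subtraction keeps the fewest decimal places: 0.7366 → 4 decimal places, 132.807 → 3 decimal places, 0.65 → 2 decimal places; limit is 2.
Rounded to 2 decimal places: 134.19 g.

134.19 g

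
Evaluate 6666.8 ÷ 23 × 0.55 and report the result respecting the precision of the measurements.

6666.8 ÷ 23 × 0.55 = 159.423478261…
Multiplication/division keeps the fewest significant figures: 6666.8 → 5 s.f., 23 → 2 s.f., 0.55 → 2 s.f.; limit is 2.
Rounded to 2 significant figures: 1.6 × 10².

1.6 × 10²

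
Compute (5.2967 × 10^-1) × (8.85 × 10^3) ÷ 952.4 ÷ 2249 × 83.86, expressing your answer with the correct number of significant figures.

0.184

(5.2967 × 10^-1) × (8.85 × 10^3) ÷ 952.4 ÷ 2249 × 83.86 = 0.183524758902…
Multiplication/division keeps the fewest significant figures: 5.2967 × 10^-1 → 5 s.f., 8.85 × 10^3 → 3 s.f., 952.4 → 4 s.f., 2249 → 4 s.f., 83.86 → 4 s.f.; limit is 3.
Rounded to 3 significant figures: 0.184.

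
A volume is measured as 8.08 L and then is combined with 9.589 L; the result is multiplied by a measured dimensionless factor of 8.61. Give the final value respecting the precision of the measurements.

8.08 L + 9.589 L = 17.669 L; the sum is limited to 2 decimal places (4 s.f.).
Carrying full precision, 17.669 × 8.61 = 152.13009 L; 8.61 has 3 s.f., so the result keeps min(4, 3) = 3 s.f.
Rounded to 3 significant figures: 152 L.

152 L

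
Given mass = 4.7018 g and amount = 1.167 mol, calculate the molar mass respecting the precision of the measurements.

molar mass = 4.7018 g ÷ 1.167 mol = 4.02896315338… g/mol.
4.7018 has 5 significant figures; 1.167 has 4.
Division/multiplication keeps the fewest: 4 significant figures.
Rounded: 4.029 g/mol.

4.029 g/mol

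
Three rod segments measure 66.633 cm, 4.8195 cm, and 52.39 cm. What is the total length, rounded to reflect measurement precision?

123.84 cm

66.633 cm + 4.8195 cm + 52.39 cm = 123.8425 cm.
Addition/subtraction keeps the fewest decimal places: 66.633 → 3 decimal places, 4.8195 → 4 decimal places, 52.39 → 2 decimal places; limit is 2.
Rounded to 2 decimal places: 123.84 cm.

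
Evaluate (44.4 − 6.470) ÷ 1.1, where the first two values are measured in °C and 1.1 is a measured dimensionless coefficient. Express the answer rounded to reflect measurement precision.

44.4 °C − 6.470 °C = 37.930 °C; the difference is limited to 1 decimal place (3 s.f.).
Carrying full precision, 37.930 ÷ 1.1 = 34.4818181818… °C; 1.1 has 2 s.f., so the result keeps min(3, 2) = 2 s.f.
Rounded to 2 significant figures: 34 °C.

34 °C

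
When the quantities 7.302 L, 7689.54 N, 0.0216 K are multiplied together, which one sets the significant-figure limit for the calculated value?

7.302 L → 4 s.f.; 7689.54 N → 6 s.f.; 0.0216 K → 3 s.f.
The fewest is 3 significant figures, from 0.0216 K.

0.0216 K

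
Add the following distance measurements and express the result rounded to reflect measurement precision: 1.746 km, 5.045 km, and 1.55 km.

1.746 km + 5.045 km + 1.55 km = 8.341 km.
Addition/subtraction keeps the fewest decimal places: 1.746 → 3 decimal places, 5.045 → 3 decimal places, 1.55 → 2 decimal places; limit is 2.
Rounded to 2 decimal places: 8.34 km.

8.34 km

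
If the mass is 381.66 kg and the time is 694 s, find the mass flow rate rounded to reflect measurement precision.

mass flow rate = 381.66 kg ÷ 694 s = 0.549942363112… kg/s.
381.66 has 5 significant figures; 694 has 3.
Division/multiplication keeps the fewest: 3 significant figures.
Rounded: 0.550 kg/s.

0.550 kg/s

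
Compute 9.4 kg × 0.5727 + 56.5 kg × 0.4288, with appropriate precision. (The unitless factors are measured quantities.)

9.4 × 0.5727 = 5.38338 → 5.4 kg (2 s.f., last digit at the 10^-1 place).
56.5 × 0.4288 = 24.2272 → 24.2 kg (3 s.f., last digit at the 10^-1 place).
Sum: 29.61058 kg; keep the coarser place, 10^-1.
Result: 29.6 kg.

29.6 kg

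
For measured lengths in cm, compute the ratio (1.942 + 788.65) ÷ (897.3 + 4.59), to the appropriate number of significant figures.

0.8766

1.942 + 788.65 = 790.592, limited to 2 d.p. → 5 s.f.; 897.3 + 4.59 = 901.89, limited to 1 d.p. → 4 s.f.
Carrying full precision, 790.592 ÷ 901.89 = 0.876594706672…; keep min(5, 4) = 4 s.f.
Rounded to 4 significant figures: 0.8766.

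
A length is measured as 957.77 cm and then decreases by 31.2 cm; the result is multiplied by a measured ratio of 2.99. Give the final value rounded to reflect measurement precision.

957.77 cm − 31.2 cm = 926.57 cm; the difference is limited to 1 decimal place (4 s.f.).
Carrying full precision, 926.57 × 2.99 = 2770.4443 cm; 2.99 has 3 s.f., so the result keeps min(4, 3) = 3 s.f.
Rounded to 3 significant figures: 2.77 × 10^3 cm.

2.77 × 10^3 cm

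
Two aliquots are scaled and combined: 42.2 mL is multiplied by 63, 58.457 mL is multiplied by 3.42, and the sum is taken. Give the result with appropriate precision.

42.2 × 63 = 2658.6 → 2.7 × 10^3 mL (2 s.f., last digit at the 10^2 place).
58.457 × 3.42 = 199.92294 → 2.00 × 10^2 mL (3 s.f., last digit at the 10^0 place).
Sum: 2858.52294 mL; keep the coarser place, 10^2.
Result: 2.9 × 10^3 mL.

2.9 × 10^3 mL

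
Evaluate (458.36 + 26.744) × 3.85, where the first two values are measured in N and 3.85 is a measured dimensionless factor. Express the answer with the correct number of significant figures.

1.87 × 10³ N

458.36 N + 26.744 N = 485.104 N; the sum is limited to 2 decimal places (5 s.f.).
Carrying full precision, 485.104 × 3.85 = 1867.6504 N; 3.85 has 3 s.f., so the result keeps min(5, 3) = 3 s.f.
Rounded to 3 significant figures: 1.87 × 10³ N.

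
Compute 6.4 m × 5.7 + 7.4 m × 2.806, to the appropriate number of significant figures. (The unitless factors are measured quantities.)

57 m

6.4 × 5.7 = 36.48 → 36 m (2 s.f., last digit at the 10^0 place).
7.4 × 2.806 = 20.7644 → 21 m (2 s.f., last digit at the 10^0 place).
Sum: 57.2444 m; keep the coarser place, 10^0.
Result: 57 m.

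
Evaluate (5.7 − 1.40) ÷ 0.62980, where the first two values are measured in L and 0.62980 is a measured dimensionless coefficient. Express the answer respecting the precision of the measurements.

6.8 L

5.7 L − 1.40 L = 4.30 L; the difference is limited to 1 decimal place (2 s.f.).
Carrying full precision, 4.30 ÷ 0.62980 = 6.82756430613… L; 0.62980 has 5 s.f., so the result keeps min(2, 5) = 2 s.f.
Rounded to 2 significant figures: 6.8 L.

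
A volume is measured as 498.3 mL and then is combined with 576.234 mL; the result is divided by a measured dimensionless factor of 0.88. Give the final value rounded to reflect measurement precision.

1.2 × 10^3 mL

498.3 mL + 576.234 mL = 1074.534 mL; the sum is limited to 1 decimal place (5 s.f.).
Carrying full precision, 1074.534 ÷ 0.88 = 1221.06136364… mL; 0.88 has 2 s.f., so the result keeps min(5, 2) = 2 s.f.
Rounded to 2 significant figures: 1.2 × 10^3 mL.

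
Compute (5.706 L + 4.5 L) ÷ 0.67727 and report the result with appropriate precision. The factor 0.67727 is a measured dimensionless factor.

5.706 L + 4.5 L = 10.206 L; the sum is limited to 1 decimal place (3 s.f.).
Carrying full precision, 10.206 ÷ 0.67727 = 15.0693224268… L; 0.67727 has 5 s.f., so the result keeps min(3, 5) = 3 s.f.
Rounded to 3 significant figures: 15.1 L.

15.1 L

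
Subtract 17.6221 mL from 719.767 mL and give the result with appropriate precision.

719.767 mL − 17.6221 mL = 702.1449 mL.
Addition/subtraction keeps the fewest decimal places: 719.767 → 3 decimal places, 17.6221 → 4 decimal places; limit is 3.
Rounded to 3 decimal places: 702.145 mL.

702.145 mL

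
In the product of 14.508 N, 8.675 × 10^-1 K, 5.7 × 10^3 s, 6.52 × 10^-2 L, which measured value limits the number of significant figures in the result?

5.7 × 10^3 s

14.508 N → 5 s.f.; 8.675 × 10^-1 K → 4 s.f.; 5.7 × 10^3 s → 2 s.f.; 6.52 × 10^-2 L → 3 s.f.
The fewest is 2 significant figures, from 5.7 × 10^3 s.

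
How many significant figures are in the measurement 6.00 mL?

6.00: trailing zeros after a decimal point are significant.

3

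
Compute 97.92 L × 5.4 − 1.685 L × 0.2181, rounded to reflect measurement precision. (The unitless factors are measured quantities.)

5.3 × 10^2 L

97.92 × 5.4 = 528.768 → 5.3 × 10^2 L (2 s.f., last digit at the 10^1 place).
1.685 × 0.2181 = 0.3674985 → 0.3675 L (4 s.f., last digit at the 10^-4 place).
Difference: 528.4005015 L; keep the coarser place, 10^1.
Result: 5.3 × 10^2 L.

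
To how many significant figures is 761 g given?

761: every digit is nonzero and significant.

3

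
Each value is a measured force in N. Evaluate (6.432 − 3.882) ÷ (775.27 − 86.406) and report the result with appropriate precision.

6.432 − 3.882 = 2.550, limited to 3 d.p. → 4 s.f.; 775.27 − 86.406 = 688.864, limited to 2 d.p. → 5 s.f.
Carrying full precision, 2.550 ÷ 688.864 = 0.00370174664375…; keep min(4, 5) = 4 s.f.
Rounded to 4 significant figures: 0.003702.

0.003702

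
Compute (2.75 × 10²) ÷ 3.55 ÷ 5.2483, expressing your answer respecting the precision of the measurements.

(2.75 × 10²) ÷ 3.55 ÷ 5.2483 = 14.759977275…
Multiplication/division keeps the fewest significant figures: 2.75 × 10² → 3 s.f., 3.55 → 3 s.f., 5.2483 → 5 s.f.; limit is 3.
Rounded to 3 significant figures: 14.8.

14.8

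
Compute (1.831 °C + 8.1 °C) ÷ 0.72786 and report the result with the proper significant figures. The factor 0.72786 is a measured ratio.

1.831 °C + 8.1 °C = 9.931 °C; the sum is limited to 1 decimal place (2 s.f.).
Carrying full precision, 9.931 ÷ 0.72786 = 13.6441073833… °C; 0.72786 has 5 s.f., so the result keeps min(2, 5) = 2 s.f.
Rounded to 2 significant figures: 14 °C.

14 °C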